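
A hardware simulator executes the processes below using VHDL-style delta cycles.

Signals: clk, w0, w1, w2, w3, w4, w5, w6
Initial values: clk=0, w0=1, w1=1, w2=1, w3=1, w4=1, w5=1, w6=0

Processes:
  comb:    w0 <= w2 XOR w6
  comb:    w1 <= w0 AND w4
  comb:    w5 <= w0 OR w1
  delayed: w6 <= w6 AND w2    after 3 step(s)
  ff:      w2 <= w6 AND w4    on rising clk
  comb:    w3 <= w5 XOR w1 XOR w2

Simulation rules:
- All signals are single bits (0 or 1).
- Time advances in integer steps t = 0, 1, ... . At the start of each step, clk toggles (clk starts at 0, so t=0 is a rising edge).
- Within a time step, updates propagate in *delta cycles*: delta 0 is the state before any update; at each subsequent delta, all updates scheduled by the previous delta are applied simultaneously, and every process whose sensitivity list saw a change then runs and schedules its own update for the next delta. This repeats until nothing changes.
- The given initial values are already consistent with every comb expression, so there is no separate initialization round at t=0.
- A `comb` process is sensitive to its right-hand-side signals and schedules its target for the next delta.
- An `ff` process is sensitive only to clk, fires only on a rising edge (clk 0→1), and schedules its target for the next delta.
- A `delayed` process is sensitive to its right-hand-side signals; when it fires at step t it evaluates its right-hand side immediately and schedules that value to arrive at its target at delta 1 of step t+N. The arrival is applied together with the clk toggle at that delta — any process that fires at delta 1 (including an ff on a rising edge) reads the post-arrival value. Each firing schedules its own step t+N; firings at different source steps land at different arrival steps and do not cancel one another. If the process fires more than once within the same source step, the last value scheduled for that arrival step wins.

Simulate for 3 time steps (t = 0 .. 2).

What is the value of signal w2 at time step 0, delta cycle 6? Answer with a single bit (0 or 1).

[bits: w4,w5,w3,w1,w2,w0,clk,w6]
t=0: Δ0=11111100 Δ1=11111110 Δ2=11110110 Δ3=11010010 Δ4=11000010 Δ5=10100010 Δ6=10000010 | 6Δ
t=1: Δ0=10000010 Δ1=10000000 | 1Δ
t=2: Δ0=10000000 Δ1=10000010 | 1Δ

0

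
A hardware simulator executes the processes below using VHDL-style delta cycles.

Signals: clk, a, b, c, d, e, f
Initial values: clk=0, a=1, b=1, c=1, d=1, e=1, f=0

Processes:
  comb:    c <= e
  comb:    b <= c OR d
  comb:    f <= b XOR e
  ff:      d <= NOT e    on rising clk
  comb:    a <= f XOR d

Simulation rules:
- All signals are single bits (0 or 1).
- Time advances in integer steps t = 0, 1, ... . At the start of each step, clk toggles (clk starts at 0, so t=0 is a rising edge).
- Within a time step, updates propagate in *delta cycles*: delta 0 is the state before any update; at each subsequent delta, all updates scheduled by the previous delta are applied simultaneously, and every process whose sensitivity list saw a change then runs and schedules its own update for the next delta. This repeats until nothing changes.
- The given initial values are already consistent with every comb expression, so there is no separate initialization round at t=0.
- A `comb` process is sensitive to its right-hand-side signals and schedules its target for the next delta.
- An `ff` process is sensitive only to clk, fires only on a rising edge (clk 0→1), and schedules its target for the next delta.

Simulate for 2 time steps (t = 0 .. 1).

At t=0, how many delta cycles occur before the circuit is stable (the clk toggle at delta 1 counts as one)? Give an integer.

t=0 Δ0: e=1 d=1 clk=0 f=0 b=1 c=1 a=1
  Δ1: clk:0→1
  Δ2: d:1→0
  Δ3: a:1→0
  (3Δ to stable)
t=1 Δ0: e=1 d=0 clk=1 f=0 b=1 c=1 a=0
  Δ1: clk:1→0
  (1Δ to stable)

3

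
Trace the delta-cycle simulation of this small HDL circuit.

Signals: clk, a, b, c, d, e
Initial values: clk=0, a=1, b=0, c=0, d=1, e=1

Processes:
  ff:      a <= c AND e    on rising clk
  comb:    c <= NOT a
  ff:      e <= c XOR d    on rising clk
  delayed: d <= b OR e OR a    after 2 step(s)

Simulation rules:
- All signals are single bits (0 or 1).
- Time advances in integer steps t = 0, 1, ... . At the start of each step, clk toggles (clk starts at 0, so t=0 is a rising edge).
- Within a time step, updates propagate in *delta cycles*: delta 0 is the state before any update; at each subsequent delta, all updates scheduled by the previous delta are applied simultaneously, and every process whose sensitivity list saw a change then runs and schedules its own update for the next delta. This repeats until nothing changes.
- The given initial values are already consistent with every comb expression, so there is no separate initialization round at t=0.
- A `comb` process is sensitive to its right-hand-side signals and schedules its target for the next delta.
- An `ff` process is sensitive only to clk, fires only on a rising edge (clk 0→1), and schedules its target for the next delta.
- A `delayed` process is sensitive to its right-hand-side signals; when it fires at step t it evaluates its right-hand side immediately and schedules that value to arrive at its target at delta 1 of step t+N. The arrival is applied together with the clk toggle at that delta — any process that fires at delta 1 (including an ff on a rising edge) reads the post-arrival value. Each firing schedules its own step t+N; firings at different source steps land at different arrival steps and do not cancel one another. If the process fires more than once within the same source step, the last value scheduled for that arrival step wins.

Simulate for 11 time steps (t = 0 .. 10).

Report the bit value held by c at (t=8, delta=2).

t0.Δ0 clk=0 e=1 a=1 c=0 b=0 d=1
t0.Δ1 clk=1 e=1 a=1 c=0 b=0 d=1
t0.Δ2 clk=1 e=1 a=0 c=0 b=0 d=1
t0.Δ3 clk=1 e=1 a=0 c=1 b=0 d=1
t1.Δ0 clk=1 e=1 a=0 c=1 b=0 d=1
t1.Δ1 clk=0 e=1 a=0 c=1 b=0 d=1
t2.Δ0 clk=0 e=1 a=0 c=1 b=0 d=1
t2.Δ1 clk=1 e=1 a=0 c=1 b=0 d=1
t2.Δ2 clk=1 e=0 a=1 c=1 b=0 d=1
t2.Δ3 clk=1 e=0 a=1 c=0 b=0 d=1
t3.Δ0 clk=1 e=0 a=1 c=0 b=0 d=1
t3.Δ1 clk=0 e=0 a=1 c=0 b=0 d=1
t4.Δ0 clk=0 e=0 a=1 c=0 b=0 d=1
t4.Δ1 clk=1 e=0 a=1 c=0 b=0 d=1
t4.Δ2 clk=1 e=1 a=0 c=0 b=0 d=1
t4.Δ3 clk=1 e=1 a=0 c=1 b=0 d=1
t5.Δ0 clk=1 e=1 a=0 c=1 b=0 d=1
t5.Δ1 clk=0 e=1 a=0 c=1 b=0 d=1
t6.Δ0 clk=0 e=1 a=0 c=1 b=0 d=1
t6.Δ1 clk=1 e=1 a=0 c=1 b=0 d=1
t6.Δ2 clk=1 e=0 a=1 c=1 b=0 d=1
t6.Δ3 clk=1 e=0 a=1 c=0 b=0 d=1
t7.Δ0 clk=1 e=0 a=1 c=0 b=0 d=1
t7.Δ1 clk=0 e=0 a=1 c=0 b=0 d=1
t8.Δ0 clk=0 e=0 a=1 c=0 b=0 d=1
t8.Δ1 clk=1 e=0 a=1 c=0 b=0 d=1
t8.Δ2 clk=1 e=1 a=0 c=0 b=0 d=1
t8.Δ3 clk=1 e=1 a=0 c=1 b=0 d=1
t9.Δ0 clk=1 e=1 a=0 c=1 b=0 d=1
t9.Δ1 clk=0 e=1 a=0 c=1 b=0 d=1
t10.Δ0 clk=0 e=1 a=0 c=1 b=0 d=1
t10.Δ1 clk=1 e=1 a=0 c=1 b=0 d=1
t10.Δ2 clk=1 e=0 a=1 c=1 b=0 d=1
t10.Δ3 clk=1 e=0 a=1 c=0 b=0 d=1

0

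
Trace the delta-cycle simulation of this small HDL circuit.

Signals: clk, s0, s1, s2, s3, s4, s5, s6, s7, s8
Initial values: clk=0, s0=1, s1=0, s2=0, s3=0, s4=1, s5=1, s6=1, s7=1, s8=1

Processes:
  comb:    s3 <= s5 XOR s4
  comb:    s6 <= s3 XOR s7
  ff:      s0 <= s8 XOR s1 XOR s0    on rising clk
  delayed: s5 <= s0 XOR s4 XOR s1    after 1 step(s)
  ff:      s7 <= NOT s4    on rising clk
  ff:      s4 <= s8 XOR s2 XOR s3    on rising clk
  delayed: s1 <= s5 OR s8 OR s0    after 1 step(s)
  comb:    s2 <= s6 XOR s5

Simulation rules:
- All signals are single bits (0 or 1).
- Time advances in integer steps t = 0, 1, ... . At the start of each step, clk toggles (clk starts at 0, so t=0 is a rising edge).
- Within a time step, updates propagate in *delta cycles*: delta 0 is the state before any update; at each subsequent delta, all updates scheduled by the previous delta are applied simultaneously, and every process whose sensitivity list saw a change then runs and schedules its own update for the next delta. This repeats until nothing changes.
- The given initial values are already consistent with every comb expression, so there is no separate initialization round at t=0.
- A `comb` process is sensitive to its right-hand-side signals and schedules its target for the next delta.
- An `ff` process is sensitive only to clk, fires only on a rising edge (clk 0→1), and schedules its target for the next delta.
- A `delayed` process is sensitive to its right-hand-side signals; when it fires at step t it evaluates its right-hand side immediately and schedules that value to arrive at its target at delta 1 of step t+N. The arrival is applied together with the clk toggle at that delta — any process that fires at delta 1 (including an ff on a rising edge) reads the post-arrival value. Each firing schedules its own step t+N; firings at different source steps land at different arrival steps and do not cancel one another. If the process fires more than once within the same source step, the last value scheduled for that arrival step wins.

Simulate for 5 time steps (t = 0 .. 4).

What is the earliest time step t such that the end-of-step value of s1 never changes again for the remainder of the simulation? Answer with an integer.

1

[bits: s0,s5,s1,s7,s4,clk,s2,s3,s6,s8]
t=0: Δ0=1101100011 Δ1=1101110011 Δ2=0100110011 Δ3=0100110001 Δ4=0100111001 | 4Δ
t=1: Δ0=0100111001 Δ1=0110101001 | 1Δ
t=2: Δ0=0110101001 Δ1=0010111001 Δ2=0010010101 Δ3=0010010011 Δ4=0010011001 Δ5=0010010001 | 5Δ
t=3: Δ0=0010010001 Δ1=0110000001 Δ2=0110001101 Δ3=0110001111 Δ4=0110000111 | 4Δ
t=4: Δ0=0110000111 Δ1=0110010111 Δ2=0111010111 Δ3=0111010101 Δ4=0111011101 | 4Δ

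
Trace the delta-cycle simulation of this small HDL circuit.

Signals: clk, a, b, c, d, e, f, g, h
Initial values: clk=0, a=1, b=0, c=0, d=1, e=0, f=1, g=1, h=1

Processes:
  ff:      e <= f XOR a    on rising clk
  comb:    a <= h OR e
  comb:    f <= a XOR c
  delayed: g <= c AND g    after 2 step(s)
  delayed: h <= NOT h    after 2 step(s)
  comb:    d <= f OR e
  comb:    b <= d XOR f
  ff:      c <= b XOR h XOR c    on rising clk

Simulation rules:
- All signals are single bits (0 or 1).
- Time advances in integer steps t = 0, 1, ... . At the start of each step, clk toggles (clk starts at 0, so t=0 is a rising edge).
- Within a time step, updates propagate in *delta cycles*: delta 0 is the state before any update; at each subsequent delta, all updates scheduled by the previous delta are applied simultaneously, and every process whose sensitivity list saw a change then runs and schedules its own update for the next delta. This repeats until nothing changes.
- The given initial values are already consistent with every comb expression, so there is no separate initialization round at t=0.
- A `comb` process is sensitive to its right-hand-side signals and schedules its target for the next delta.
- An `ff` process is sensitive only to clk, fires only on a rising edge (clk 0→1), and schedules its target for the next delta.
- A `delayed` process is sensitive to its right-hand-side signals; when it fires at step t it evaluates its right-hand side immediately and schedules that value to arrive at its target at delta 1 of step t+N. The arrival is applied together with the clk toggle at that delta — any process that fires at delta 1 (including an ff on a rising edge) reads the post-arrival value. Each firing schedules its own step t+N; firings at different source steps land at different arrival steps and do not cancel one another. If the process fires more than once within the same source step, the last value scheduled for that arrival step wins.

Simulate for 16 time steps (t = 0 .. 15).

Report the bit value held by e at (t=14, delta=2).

t=0 Δ0: g=1 h=1 c=0 d=1 f=1 e=0 b=0 a=1 clk=0
  Δ1: clk:0→1
  Δ2: c:0→1
  Δ3: f:1→0
  Δ4: d:1→0, b:0→1
  Δ5: b:1→0
  (5Δ to stable)
t=1 Δ0: g=1 h=1 c=1 d=0 f=0 e=0 b=0 a=1 clk=1
  Δ1: clk:1→0
  (1Δ to stable)
t=2 Δ0: g=1 h=1 c=1 d=0 f=0 e=0 b=0 a=1 clk=0
  Δ1: clk:0→1
  Δ2: c:1→0, e:0→1
  Δ3: d:0→1, f:0→1
  (3Δ to stable)
t=3 Δ0: g=1 h=1 c=0 d=1 f=1 e=1 b=0 a=1 clk=1
  Δ1: clk:1→0
  (1Δ to stable)
t=4 Δ0: g=1 h=1 c=0 d=1 f=1 e=1 b=0 a=1 clk=0
  Δ1: g:1→0, clk:0→1
  Δ2: c:0→1, e:1→0
  Δ3: f:1→0
  Δ4: d:1→0, b:0→1
  Δ5: b:1→0
  (5Δ to stable)
t=5 Δ0: g=0 h=1 c=1 d=0 f=0 e=0 b=0 a=1 clk=1
  Δ1: clk:1→0
  (1Δ to stable)
t=6 Δ0: g=0 h=1 c=1 d=0 f=0 e=0 b=0 a=1 clk=0
  Δ1: clk:0→1
  Δ2: c:1→0, e:0→1
  Δ3: d:0→1, f:0→1
  (3Δ to stable)
t=7 Δ0: g=0 h=1 c=0 d=1 f=1 e=1 b=0 a=1 clk=1
  Δ1: clk:1→0
  (1Δ to stable)
t=8 Δ0: g=0 h=1 c=0 d=1 f=1 e=1 b=0 a=1 clk=0
  Δ1: clk:0→1
  Δ2: c:0→1, e:1→0
  Δ3: f:1→0
  Δ4: d:1→0, b:0→1
  Δ5: b:1→0
  (5Δ to stable)
t=9 Δ0: g=0 h=1 c=1 d=0 f=0 e=0 b=0 a=1 clk=1
  Δ1: clk:1→0
  (1Δ to stable)
t=10 Δ0: g=0 h=1 c=1 d=0 f=0 e=0 b=0 a=1 clk=0
  Δ1: clk:0→1
  Δ2: c:1→0, e:0→1
  Δ3: d:0→1, f:0→1
  (3Δ to stable)
t=11 Δ0: g=0 h=1 c=0 d=1 f=1 e=1 b=0 a=1 clk=1
  Δ1: clk:1→0
  (1Δ to stable)
t=12 Δ0: g=0 h=1 c=0 d=1 f=1 e=1 b=0 a=1 clk=0
  Δ1: clk:0→1
  Δ2: c:0→1, e:1→0
  Δ3: f:1→0
  Δ4: d:1→0, b:0→1
  Δ5: b:1→0
  (5Δ to stable)
t=13 Δ0: g=0 h=1 c=1 d=0 f=0 e=0 b=0 a=1 clk=1
  Δ1: clk:1→0
  (1Δ to stable)
t=14 Δ0: g=0 h=1 c=1 d=0 f=0 e=0 b=0 a=1 clk=0
  Δ1: clk:0→1
  Δ2: c:1→0, e:0→1
  Δ3: d:0→1, f:0→1
  (3Δ to stable)
t=15 Δ0: g=0 h=1 c=0 d=1 f=1 e=1 b=0 a=1 clk=1
  Δ1: clk:1→0
  (1Δ to stable)

1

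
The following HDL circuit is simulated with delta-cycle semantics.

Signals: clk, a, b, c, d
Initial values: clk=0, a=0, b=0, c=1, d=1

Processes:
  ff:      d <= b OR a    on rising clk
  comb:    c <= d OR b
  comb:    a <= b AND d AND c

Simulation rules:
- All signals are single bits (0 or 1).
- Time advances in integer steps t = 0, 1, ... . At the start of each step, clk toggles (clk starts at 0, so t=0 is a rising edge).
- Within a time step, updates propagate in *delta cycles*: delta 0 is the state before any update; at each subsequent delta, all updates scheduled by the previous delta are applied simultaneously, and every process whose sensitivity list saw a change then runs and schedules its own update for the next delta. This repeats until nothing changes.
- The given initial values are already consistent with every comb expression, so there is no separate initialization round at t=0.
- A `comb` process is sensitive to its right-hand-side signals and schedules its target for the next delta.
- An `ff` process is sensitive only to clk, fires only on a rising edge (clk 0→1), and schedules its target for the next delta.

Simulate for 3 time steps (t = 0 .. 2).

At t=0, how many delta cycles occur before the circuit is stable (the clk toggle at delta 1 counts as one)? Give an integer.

t0.Δ0 d=1 c=1 a=0 clk=0 b=0
t0.Δ1 d=1 c=1 a=0 clk=1 b=0
t0.Δ2 d=0 c=1 a=0 clk=1 b=0
t0.Δ3 d=0 c=0 a=0 clk=1 b=0
t1.Δ0 d=0 c=0 a=0 clk=1 b=0
t1.Δ1 d=0 c=0 a=0 clk=0 b=0
t2.Δ0 d=0 c=0 a=0 clk=0 b=0
t2.Δ1 d=0 c=0 a=0 clk=1 b=0

3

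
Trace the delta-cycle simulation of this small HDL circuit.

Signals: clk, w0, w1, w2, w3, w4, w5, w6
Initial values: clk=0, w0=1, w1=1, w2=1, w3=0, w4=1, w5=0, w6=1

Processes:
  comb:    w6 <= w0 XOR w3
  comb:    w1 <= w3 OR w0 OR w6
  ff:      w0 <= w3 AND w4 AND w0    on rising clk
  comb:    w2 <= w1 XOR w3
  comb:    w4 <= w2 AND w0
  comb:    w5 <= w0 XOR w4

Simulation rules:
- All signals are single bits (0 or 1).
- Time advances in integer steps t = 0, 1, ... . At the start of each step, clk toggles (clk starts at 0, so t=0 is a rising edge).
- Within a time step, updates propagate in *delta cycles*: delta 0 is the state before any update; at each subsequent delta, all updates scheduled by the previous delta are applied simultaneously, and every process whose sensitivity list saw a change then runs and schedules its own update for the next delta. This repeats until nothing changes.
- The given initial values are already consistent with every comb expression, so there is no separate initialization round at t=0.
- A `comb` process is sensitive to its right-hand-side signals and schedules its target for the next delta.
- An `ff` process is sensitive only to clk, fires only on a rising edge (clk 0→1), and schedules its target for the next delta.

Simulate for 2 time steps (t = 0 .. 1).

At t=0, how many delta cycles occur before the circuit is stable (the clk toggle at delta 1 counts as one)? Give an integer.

5

[bits: w4,w5,w0,w2,w3,w1,clk,w6]
t=0: Δ0=10110101 Δ1=10110111 Δ2=10010111 Δ3=01010110 Δ4=00010010 Δ5=00000010 | 5Δ
t=1: Δ0=00000010 Δ1=00000000 | 1Δ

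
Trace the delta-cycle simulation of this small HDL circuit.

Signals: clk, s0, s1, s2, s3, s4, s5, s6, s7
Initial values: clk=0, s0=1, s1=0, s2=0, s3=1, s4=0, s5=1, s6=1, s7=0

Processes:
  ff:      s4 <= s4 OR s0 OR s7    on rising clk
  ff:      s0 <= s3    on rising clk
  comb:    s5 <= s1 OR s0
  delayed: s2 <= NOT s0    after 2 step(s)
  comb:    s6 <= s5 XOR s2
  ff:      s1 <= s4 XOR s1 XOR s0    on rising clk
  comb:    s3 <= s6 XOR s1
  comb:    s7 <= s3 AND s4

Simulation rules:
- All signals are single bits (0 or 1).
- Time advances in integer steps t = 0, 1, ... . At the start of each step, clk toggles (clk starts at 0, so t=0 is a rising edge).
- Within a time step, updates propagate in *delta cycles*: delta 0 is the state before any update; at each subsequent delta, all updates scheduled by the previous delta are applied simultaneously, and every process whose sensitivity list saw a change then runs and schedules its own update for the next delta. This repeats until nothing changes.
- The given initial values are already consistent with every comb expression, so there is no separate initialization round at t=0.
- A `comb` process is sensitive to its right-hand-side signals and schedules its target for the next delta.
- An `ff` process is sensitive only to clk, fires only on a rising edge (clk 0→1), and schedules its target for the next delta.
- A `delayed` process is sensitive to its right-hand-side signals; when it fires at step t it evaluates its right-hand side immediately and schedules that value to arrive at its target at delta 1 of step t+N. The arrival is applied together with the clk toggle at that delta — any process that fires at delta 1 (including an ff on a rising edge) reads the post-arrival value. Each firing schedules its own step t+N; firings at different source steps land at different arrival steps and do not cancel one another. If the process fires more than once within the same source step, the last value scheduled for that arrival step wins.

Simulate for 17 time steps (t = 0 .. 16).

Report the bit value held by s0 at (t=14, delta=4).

1

t0.Δ0 s7=0 s4=0 clk=0 s0=1 s3=1 s1=0 s2=0 s5=1 s6=1
t0.Δ1 s7=0 s4=0 clk=1 s0=1 s3=1 s1=0 s2=0 s5=1 s6=1
t0.Δ2 s7=0 s4=1 clk=1 s0=1 s3=1 s1=1 s2=0 s5=1 s6=1
t0.Δ3 s7=1 s4=1 clk=1 s0=1 s3=0 s1=1 s2=0 s5=1 s6=1
t0.Δ4 s7=0 s4=1 clk=1 s0=1 s3=0 s1=1 s2=0 s5=1 s6=1
t1.Δ0 s7=0 s4=1 clk=1 s0=1 s3=0 s1=1 s2=0 s5=1 s6=1
t1.Δ1 s7=0 s4=1 clk=0 s0=1 s3=0 s1=1 s2=0 s5=1 s6=1
t2.Δ0 s7=0 s4=1 clk=0 s0=1 s3=0 s1=1 s2=0 s5=1 s6=1
t2.Δ1 s7=0 s4=1 clk=1 s0=1 s3=0 s1=1 s2=0 s5=1 s6=1
t2.Δ2 s7=0 s4=1 clk=1 s0=0 s3=0 s1=1 s2=0 s5=1 s6=1
t3.Δ0 s7=0 s4=1 clk=1 s0=0 s3=0 s1=1 s2=0 s5=1 s6=1
t3.Δ1 s7=0 s4=1 clk=0 s0=0 s3=0 s1=1 s2=0 s5=1 s6=1
t4.Δ0 s7=0 s4=1 clk=0 s0=0 s3=0 s1=1 s2=0 s5=1 s6=1
t4.Δ1 s7=0 s4=1 clk=1 s0=0 s3=0 s1=1 s2=1 s5=1 s6=1
t4.Δ2 s7=0 s4=1 clk=1 s0=0 s3=0 s1=0 s2=1 s5=1 s6=0
t4.Δ3 s7=0 s4=1 clk=1 s0=0 s3=0 s1=0 s2=1 s5=0 s6=0
t4.Δ4 s7=0 s4=1 clk=1 s0=0 s3=0 s1=0 s2=1 s5=0 s6=1
t4.Δ5 s7=0 s4=1 clk=1 s0=0 s3=1 s1=0 s2=1 s5=0 s6=1
t4.Δ6 s7=1 s4=1 clk=1 s0=0 s3=1 s1=0 s2=1 s5=0 s6=1
t5.Δ0 s7=1 s4=1 clk=1 s0=0 s3=1 s1=0 s2=1 s5=0 s6=1
t5.Δ1 s7=1 s4=1 clk=0 s0=0 s3=1 s1=0 s2=1 s5=0 s6=1
t6.Δ0 s7=1 s4=1 clk=0 s0=0 s3=1 s1=0 s2=1 s5=0 s6=1
t6.Δ1 s7=1 s4=1 clk=1 s0=0 s3=1 s1=0 s2=1 s5=0 s6=1
t6.Δ2 s7=1 s4=1 clk=1 s0=1 s3=1 s1=1 s2=1 s5=0 s6=1
t6.Δ3 s7=1 s4=1 clk=1 s0=1 s3=0 s1=1 s2=1 s5=1 s6=1
t6.Δ4 s7=0 s4=1 clk=1 s0=1 s3=0 s1=1 s2=1 s5=1 s6=0
t6.Δ5 s7=0 s4=1 clk=1 s0=1 s3=1 s1=1 s2=1 s5=1 s6=0
t6.Δ6 s7=1 s4=1 clk=1 s0=1 s3=1 s1=1 s2=1 s5=1 s6=0
t7.Δ0 s7=1 s4=1 clk=1 s0=1 s3=1 s1=1 s2=1 s5=1 s6=0
t7.Δ1 s7=1 s4=1 clk=0 s0=1 s3=1 s1=1 s2=1 s5=1 s6=0
t8.Δ0 s7=1 s4=1 clk=0 s0=1 s3=1 s1=1 s2=1 s5=1 s6=0
t8.Δ1 s7=1 s4=1 clk=1 s0=1 s3=1 s1=1 s2=0 s5=1 s6=0
t8.Δ2 s7=1 s4=1 clk=1 s0=1 s3=1 s1=1 s2=0 s5=1 s6=1
t8.Δ3 s7=1 s4=1 clk=1 s0=1 s3=0 s1=1 s2=0 s5=1 s6=1
t8.Δ4 s7=0 s4=1 clk=1 s0=1 s3=0 s1=1 s2=0 s5=1 s6=1
t9.Δ0 s7=0 s4=1 clk=1 s0=1 s3=0 s1=1 s2=0 s5=1 s6=1
t9.Δ1 s7=0 s4=1 clk=0 s0=1 s3=0 s1=1 s2=0 s5=1 s6=1
t10.Δ0 s7=0 s4=1 clk=0 s0=1 s3=0 s1=1 s2=0 s5=1 s6=1
t10.Δ1 s7=0 s4=1 clk=1 s0=1 s3=0 s1=1 s2=0 s5=1 s6=1
t10.Δ2 s7=0 s4=1 clk=1 s0=0 s3=0 s1=1 s2=0 s5=1 s6=1
t11.Δ0 s7=0 s4=1 clk=1 s0=0 s3=0 s1=1 s2=0 s5=1 s6=1
t11.Δ1 s7=0 s4=1 clk=0 s0=0 s3=0 s1=1 s2=0 s5=1 s6=1
t12.Δ0 s7=0 s4=1 clk=0 s0=0 s3=0 s1=1 s2=0 s5=1 s6=1
t12.Δ1 s7=0 s4=1 clk=1 s0=0 s3=0 s1=1 s2=1 s5=1 s6=1
t12.Δ2 s7=0 s4=1 clk=1 s0=0 s3=0 s1=0 s2=1 s5=1 s6=0
t12.Δ3 s7=0 s4=1 clk=1 s0=0 s3=0 s1=0 s2=1 s5=0 s6=0
t12.Δ4 s7=0 s4=1 clk=1 s0=0 s3=0 s1=0 s2=1 s5=0 s6=1
t12.Δ5 s7=0 s4=1 clk=1 s0=0 s3=1 s1=0 s2=1 s5=0 s6=1
t12.Δ6 s7=1 s4=1 clk=1 s0=0 s3=1 s1=0 s2=1 s5=0 s6=1
t13.Δ0 s7=1 s4=1 clk=1 s0=0 s3=1 s1=0 s2=1 s5=0 s6=1
t13.Δ1 s7=1 s4=1 clk=0 s0=0 s3=1 s1=0 s2=1 s5=0 s6=1
t14.Δ0 s7=1 s4=1 clk=0 s0=0 s3=1 s1=0 s2=1 s5=0 s6=1
t14.Δ1 s7=1 s4=1 clk=1 s0=0 s3=1 s1=0 s2=1 s5=0 s6=1
t14.Δ2 s7=1 s4=1 clk=1 s0=1 s3=1 s1=1 s2=1 s5=0 s6=1
t14.Δ3 s7=1 s4=1 clk=1 s0=1 s3=0 s1=1 s2=1 s5=1 s6=1
t14.Δ4 s7=0 s4=1 clk=1 s0=1 s3=0 s1=1 s2=1 s5=1 s6=0
t14.Δ5 s7=0 s4=1 clk=1 s0=1 s3=1 s1=1 s2=1 s5=1 s6=0
t14.Δ6 s7=1 s4=1 clk=1 s0=1 s3=1 s1=1 s2=1 s5=1 s6=0
t15.Δ0 s7=1 s4=1 clk=1 s0=1 s3=1 s1=1 s2=1 s5=1 s6=0
t15.Δ1 s7=1 s4=1 clk=0 s0=1 s3=1 s1=1 s2=1 s5=1 s6=0
t16.Δ0 s7=1 s4=1 clk=0 s0=1 s3=1 s1=1 s2=1 s5=1 s6=0
t16.Δ1 s7=1 s4=1 clk=1 s0=1 s3=1 s1=1 s2=0 s5=1 s6=0
t16.Δ2 s7=1 s4=1 clk=1 s0=1 s3=1 s1=1 s2=0 s5=1 s6=1
t16.Δ3 s7=1 s4=1 clk=1 s0=1 s3=0 s1=1 s2=0 s5=1 s6=1
t16.Δ4 s7=0 s4=1 clk=1 s0=1 s3=0 s1=1 s2=0 s5=1 s6=1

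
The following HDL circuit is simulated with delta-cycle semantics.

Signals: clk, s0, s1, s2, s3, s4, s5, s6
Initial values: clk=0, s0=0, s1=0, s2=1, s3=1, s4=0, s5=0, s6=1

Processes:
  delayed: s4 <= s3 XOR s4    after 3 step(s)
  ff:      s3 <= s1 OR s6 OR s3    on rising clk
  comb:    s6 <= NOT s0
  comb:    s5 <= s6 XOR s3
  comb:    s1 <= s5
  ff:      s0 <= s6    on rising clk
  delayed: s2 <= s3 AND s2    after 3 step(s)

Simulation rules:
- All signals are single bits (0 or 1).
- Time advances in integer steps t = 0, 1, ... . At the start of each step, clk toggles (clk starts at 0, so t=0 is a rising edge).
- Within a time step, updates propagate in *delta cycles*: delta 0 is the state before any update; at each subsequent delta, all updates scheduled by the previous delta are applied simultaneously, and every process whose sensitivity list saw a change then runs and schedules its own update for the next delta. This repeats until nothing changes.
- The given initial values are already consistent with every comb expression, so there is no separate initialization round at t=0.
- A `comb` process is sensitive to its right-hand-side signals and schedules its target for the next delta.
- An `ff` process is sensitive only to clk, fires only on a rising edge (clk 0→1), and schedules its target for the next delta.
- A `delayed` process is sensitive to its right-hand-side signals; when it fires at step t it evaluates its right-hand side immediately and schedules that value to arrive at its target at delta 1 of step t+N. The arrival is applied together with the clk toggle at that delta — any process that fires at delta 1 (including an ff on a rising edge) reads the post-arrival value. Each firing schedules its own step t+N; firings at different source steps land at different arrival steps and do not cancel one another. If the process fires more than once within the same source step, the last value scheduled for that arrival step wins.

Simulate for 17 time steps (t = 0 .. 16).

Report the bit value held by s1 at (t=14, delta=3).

1

[bits: s2,s5,s4,s3,clk,s0,s1,s6]
t=0: Δ0=10010001 Δ1=10011001 Δ2=10011101 Δ3=10011100 Δ4=11011100 Δ5=11011110 | 5Δ
t=1: Δ0=11011110 Δ1=11010110 | 1Δ
t=2: Δ0=11010110 Δ1=11011110 Δ2=11011010 Δ3=11011011 Δ4=10011011 Δ5=10011001 | 5Δ
t=3: Δ0=10011001 Δ1=10010001 | 1Δ
t=4: Δ0=10010001 Δ1=10011001 Δ2=10011101 Δ3=10011100 Δ4=11011100 Δ5=11011110 | 5Δ
t=5: Δ0=11011110 Δ1=11010110 | 1Δ
t=6: Δ0=11010110 Δ1=11011110 Δ2=11011010 Δ3=11011011 Δ4=10011011 Δ5=10011001 | 5Δ
t=7: Δ0=10011001 Δ1=10010001 | 1Δ
t=8: Δ0=10010001 Δ1=10011001 Δ2=10011101 Δ3=10011100 Δ4=11011100 Δ5=11011110 | 5Δ
t=9: Δ0=11011110 Δ1=11010110 | 1Δ
t=10: Δ0=11010110 Δ1=11011110 Δ2=11011010 Δ3=11011011 Δ4=10011011 Δ5=10011001 | 5Δ
t=11: Δ0=10011001 Δ1=10010001 | 1Δ
t=12: Δ0=10010001 Δ1=10011001 Δ2=10011101 Δ3=10011100 Δ4=11011100 Δ5=11011110 | 5Δ
t=13: Δ0=11011110 Δ1=11010110 | 1Δ
t=14: Δ0=11010110 Δ1=11011110 Δ2=11011010 Δ3=11011011 Δ4=10011011 Δ5=10011001 | 5Δ
t=15: Δ0=10011001 Δ1=10010001 | 1Δ
t=16: Δ0=10010001 Δ1=10011001 Δ2=10011101 Δ3=10011100 Δ4=11011100 Δ5=11011110 | 5Δ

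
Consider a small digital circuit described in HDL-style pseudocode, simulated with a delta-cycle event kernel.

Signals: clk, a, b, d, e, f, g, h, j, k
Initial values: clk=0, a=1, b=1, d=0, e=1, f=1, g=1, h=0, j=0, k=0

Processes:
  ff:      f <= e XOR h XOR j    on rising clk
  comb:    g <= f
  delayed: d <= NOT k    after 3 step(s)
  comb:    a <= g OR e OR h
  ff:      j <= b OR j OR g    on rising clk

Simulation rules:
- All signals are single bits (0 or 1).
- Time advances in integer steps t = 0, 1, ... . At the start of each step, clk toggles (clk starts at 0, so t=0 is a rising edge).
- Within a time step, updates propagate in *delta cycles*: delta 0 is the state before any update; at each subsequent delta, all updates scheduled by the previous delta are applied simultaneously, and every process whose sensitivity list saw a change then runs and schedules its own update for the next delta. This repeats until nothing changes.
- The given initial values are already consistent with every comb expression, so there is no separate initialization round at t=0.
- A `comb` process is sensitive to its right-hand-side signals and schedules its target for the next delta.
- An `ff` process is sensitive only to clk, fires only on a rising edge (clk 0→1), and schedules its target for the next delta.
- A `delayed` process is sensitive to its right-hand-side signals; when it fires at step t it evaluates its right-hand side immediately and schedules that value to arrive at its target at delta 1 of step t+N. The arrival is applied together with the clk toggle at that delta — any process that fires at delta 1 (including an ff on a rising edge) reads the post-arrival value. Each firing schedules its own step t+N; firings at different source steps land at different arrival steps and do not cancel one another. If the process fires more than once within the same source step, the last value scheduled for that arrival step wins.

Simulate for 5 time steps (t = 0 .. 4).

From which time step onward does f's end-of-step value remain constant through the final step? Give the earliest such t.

2

t0.Δ0 d=0 a=1 g=1 clk=0 k=0 e=1 j=0 b=1 h=0 f=1
t0.Δ1 d=0 a=1 g=1 clk=1 k=0 e=1 j=0 b=1 h=0 f=1
t0.Δ2 d=0 a=1 g=1 clk=1 k=0 e=1 j=1 b=1 h=0 f=1
t1.Δ0 d=0 a=1 g=1 clk=1 k=0 e=1 j=1 b=1 h=0 f=1
t1.Δ1 d=0 a=1 g=1 clk=0 k=0 e=1 j=1 b=1 h=0 f=1
t2.Δ0 d=0 a=1 g=1 clk=0 k=0 e=1 j=1 b=1 h=0 f=1
t2.Δ1 d=0 a=1 g=1 clk=1 k=0 e=1 j=1 b=1 h=0 f=1
t2.Δ2 d=0 a=1 g=1 clk=1 k=0 e=1 j=1 b=1 h=0 f=0
t2.Δ3 d=0 a=1 g=0 clk=1 k=0 e=1 j=1 b=1 h=0 f=0
t3.Δ0 d=0 a=1 g=0 clk=1 k=0 e=1 j=1 b=1 h=0 f=0
t3.Δ1 d=0 a=1 g=0 clk=0 k=0 e=1 j=1 b=1 h=0 f=0
t4.Δ0 d=0 a=1 g=0 clk=0 k=0 e=1 j=1 b=1 h=0 f=0
t4.Δ1 d=0 a=1 g=0 clk=1 k=0 e=1 j=1 b=1 h=0 f=0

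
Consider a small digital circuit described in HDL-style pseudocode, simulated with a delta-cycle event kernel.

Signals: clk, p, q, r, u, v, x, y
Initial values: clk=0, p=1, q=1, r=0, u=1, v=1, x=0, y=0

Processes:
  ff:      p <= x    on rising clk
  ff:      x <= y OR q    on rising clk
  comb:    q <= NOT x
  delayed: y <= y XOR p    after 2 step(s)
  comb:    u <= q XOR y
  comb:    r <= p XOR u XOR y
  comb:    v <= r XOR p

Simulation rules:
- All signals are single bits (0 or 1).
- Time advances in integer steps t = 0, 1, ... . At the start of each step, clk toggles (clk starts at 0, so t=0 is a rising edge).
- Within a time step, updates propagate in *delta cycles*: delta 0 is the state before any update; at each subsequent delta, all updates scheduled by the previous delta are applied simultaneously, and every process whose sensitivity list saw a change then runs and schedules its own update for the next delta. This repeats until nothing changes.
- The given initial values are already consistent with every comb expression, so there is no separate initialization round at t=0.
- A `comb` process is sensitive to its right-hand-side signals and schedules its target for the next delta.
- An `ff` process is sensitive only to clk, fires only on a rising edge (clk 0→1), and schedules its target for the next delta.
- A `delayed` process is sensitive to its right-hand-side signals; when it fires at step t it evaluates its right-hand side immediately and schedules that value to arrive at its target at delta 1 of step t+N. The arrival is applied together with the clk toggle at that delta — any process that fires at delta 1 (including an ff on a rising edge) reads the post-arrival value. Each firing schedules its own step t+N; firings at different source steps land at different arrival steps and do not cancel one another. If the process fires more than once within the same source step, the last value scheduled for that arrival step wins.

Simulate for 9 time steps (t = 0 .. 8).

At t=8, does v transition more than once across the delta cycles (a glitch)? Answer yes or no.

[bits: u,q,y,v,x,r,p,clk]
t=0: Δ0=11010010 Δ1=11010011 Δ2=11011001 Δ3=10001101 Δ4=00011101 Δ5=00011001 Δ6=00001001 | 6Δ
t=1: Δ0=00001001 Δ1=00001000 | 1Δ
t=2: Δ0=00001000 Δ1=00001001 Δ2=00000011 Δ3=01010111 Δ4=11000111 Δ5=11000011 Δ6=11010011 | 6Δ
t=3: Δ0=11010011 Δ1=11010010 | 1Δ
t=4: Δ0=11010010 Δ1=11110011 Δ2=01111101 Δ3=00111101 Δ4=10111101 Δ5=10111001 Δ6=10101001 | 6Δ
t=5: Δ0=10101001 Δ1=10101000 | 1Δ
t=6: Δ0=10101000 Δ1=10101001 Δ2=10101011 Δ3=10111111 Δ4=10101111 | 4Δ
t=7: Δ0=10101111 Δ1=10101110 | 1Δ
t=8: Δ0=10101110 Δ1=10001111 Δ2=00000011 Δ3=01010111 Δ4=11000111 Δ5=11000011 Δ6=11010011 | 6Δ

yes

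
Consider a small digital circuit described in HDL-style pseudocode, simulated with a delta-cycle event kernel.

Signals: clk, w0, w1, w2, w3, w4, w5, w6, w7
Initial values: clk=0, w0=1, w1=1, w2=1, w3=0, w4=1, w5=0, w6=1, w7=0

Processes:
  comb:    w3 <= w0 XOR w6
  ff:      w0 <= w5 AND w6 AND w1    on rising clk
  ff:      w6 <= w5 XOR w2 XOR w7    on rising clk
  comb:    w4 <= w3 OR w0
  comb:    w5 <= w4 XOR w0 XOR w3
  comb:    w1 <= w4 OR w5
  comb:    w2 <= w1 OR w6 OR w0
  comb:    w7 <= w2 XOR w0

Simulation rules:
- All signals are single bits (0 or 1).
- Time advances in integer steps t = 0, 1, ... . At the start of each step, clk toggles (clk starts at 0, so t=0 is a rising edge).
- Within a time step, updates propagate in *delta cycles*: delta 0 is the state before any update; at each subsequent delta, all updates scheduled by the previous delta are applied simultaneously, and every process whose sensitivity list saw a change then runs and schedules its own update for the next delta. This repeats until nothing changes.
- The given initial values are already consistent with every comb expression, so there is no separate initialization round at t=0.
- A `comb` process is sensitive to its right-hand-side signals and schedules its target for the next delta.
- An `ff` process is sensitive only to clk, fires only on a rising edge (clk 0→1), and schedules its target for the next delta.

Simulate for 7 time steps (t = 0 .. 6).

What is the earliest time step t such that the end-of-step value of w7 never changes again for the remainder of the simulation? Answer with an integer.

[bits: w0,w3,w1,w2,w5,w6,w4,clk,w7]
t=0: Δ0=101101100 Δ1=101101110 Δ2=001101110 Δ3=011111011 Δ4=011111111 Δ5=011101111 | 5Δ
t=1: Δ0=011101111 Δ1=011101101 | 1Δ
t=2: Δ0=011101101 Δ1=011101111 Δ2=011100111 Δ3=001100111 Δ4=001110011 Δ5=001100011 Δ6=000100011 Δ7=000000011 Δ8=000000010 | 8Δ
t=3: Δ0=000000010 Δ1=000000000 | 1Δ
t=4: Δ0=000000000 Δ1=000000010 | 1Δ
t=5: Δ0=000000010 Δ1=000000000 | 1Δ
t=6: Δ0=000000000 Δ1=000000010 | 1Δ

2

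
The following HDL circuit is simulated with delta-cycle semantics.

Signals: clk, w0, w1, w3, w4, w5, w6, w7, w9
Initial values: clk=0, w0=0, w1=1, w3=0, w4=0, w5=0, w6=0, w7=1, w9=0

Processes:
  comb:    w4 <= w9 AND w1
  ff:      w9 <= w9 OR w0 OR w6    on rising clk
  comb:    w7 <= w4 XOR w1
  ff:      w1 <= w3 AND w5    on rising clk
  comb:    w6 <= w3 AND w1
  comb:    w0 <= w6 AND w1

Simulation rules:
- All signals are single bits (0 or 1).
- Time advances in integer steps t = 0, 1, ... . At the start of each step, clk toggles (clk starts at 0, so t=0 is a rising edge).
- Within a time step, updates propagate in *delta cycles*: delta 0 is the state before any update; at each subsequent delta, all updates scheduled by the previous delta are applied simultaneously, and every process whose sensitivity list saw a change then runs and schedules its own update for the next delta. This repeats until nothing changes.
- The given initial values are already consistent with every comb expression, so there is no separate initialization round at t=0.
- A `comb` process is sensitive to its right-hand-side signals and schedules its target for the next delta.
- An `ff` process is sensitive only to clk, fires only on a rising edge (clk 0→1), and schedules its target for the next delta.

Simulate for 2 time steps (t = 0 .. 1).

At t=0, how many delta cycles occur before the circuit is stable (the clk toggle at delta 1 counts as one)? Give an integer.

[bits: w6,w4,clk,w3,w9,w1,w7,w5,w0]
t=0: Δ0=000001100 Δ1=001001100 Δ2=001000100 Δ3=001000000 | 3Δ
t=1: Δ0=001000000 Δ1=000000000 | 1Δ

3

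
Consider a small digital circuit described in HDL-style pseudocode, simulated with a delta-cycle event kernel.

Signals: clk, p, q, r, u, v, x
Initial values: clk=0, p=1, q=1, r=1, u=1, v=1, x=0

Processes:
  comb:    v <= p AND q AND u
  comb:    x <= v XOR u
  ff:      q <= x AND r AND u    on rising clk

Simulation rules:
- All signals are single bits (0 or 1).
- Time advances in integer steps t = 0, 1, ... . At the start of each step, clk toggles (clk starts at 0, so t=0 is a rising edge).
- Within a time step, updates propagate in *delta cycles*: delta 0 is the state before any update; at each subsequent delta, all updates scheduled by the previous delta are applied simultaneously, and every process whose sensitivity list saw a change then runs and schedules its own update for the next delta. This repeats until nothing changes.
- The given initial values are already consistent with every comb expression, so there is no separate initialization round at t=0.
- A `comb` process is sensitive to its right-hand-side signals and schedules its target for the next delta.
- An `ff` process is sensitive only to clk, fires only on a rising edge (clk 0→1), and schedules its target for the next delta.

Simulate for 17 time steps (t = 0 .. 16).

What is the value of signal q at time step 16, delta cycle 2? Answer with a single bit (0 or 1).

[bits: r,p,clk,v,x,u,q]
t=0: Δ0=1101011 Δ1=1111011 Δ2=1111010 Δ3=1110010 Δ4=1110110 | 4Δ
t=1: Δ0=1110110 Δ1=1100110 | 1Δ
t=2: Δ0=1100110 Δ1=1110110 Δ2=1110111 Δ3=1111111 Δ4=1111011 | 4Δ
t=3: Δ0=1111011 Δ1=1101011 | 1Δ
t=4: Δ0=1101011 Δ1=1111011 Δ2=1111010 Δ3=1110010 Δ4=1110110 | 4Δ
t=5: Δ0=1110110 Δ1=1100110 | 1Δ
t=6: Δ0=1100110 Δ1=1110110 Δ2=1110111 Δ3=1111111 Δ4=1111011 | 4Δ
t=7: Δ0=1111011 Δ1=1101011 | 1Δ
t=8: Δ0=1101011 Δ1=1111011 Δ2=1111010 Δ3=1110010 Δ4=1110110 | 4Δ
t=9: Δ0=1110110 Δ1=1100110 | 1Δ
t=10: Δ0=1100110 Δ1=1110110 Δ2=1110111 Δ3=1111111 Δ4=1111011 | 4Δ
t=11: Δ0=1111011 Δ1=1101011 | 1Δ
t=12: Δ0=1101011 Δ1=1111011 Δ2=1111010 Δ3=1110010 Δ4=1110110 | 4Δ
t=13: Δ0=1110110 Δ1=1100110 | 1Δ
t=14: Δ0=1100110 Δ1=1110110 Δ2=1110111 Δ3=1111111 Δ4=1111011 | 4Δ
t=15: Δ0=1111011 Δ1=1101011 | 1Δ
t=16: Δ0=1101011 Δ1=1111011 Δ2=1111010 Δ3=1110010 Δ4=1110110 | 4Δ

0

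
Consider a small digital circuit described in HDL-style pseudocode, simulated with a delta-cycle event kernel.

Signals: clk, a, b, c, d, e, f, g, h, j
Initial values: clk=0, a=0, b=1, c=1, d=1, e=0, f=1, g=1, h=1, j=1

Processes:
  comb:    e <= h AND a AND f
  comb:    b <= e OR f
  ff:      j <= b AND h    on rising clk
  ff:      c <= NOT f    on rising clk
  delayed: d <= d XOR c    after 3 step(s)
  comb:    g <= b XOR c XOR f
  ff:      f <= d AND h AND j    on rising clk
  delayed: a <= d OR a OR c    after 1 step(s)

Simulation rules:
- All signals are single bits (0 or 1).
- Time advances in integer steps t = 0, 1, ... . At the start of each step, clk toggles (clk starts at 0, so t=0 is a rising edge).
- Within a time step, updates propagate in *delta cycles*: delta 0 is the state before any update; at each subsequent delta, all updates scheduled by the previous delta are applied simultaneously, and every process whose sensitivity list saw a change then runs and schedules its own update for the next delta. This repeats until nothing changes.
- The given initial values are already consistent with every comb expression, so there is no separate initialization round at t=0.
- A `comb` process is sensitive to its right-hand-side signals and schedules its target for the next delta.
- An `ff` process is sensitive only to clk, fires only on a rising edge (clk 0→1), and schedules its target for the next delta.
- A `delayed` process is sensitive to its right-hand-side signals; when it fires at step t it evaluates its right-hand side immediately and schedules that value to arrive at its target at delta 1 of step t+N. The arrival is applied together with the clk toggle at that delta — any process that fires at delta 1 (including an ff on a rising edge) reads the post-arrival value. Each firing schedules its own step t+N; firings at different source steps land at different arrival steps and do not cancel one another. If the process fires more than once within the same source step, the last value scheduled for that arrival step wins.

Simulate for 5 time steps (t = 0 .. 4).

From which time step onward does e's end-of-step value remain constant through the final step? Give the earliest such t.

t0.Δ0 h=1 f=1 g=1 a=0 e=0 clk=0 d=1 b=1 c=1 j=1
t0.Δ1 h=1 f=1 g=1 a=0 e=0 clk=1 d=1 b=1 c=1 j=1
t0.Δ2 h=1 f=1 g=1 a=0 e=0 clk=1 d=1 b=1 c=0 j=1
t0.Δ3 h=1 f=1 g=0 a=0 e=0 clk=1 d=1 b=1 c=0 j=1
t1.Δ0 h=1 f=1 g=0 a=0 e=0 clk=1 d=1 b=1 c=0 j=1
t1.Δ1 h=1 f=1 g=0 a=1 e=0 clk=0 d=1 b=1 c=0 j=1
t1.Δ2 h=1 f=1 g=0 a=1 e=1 clk=0 d=1 b=1 c=0 j=1
t2.Δ0 h=1 f=1 g=0 a=1 e=1 clk=0 d=1 b=1 c=0 j=1
t2.Δ1 h=1 f=1 g=0 a=1 e=1 clk=1 d=1 b=1 c=0 j=1
t3.Δ0 h=1 f=1 g=0 a=1 e=1 clk=1 d=1 b=1 c=0 j=1
t3.Δ1 h=1 f=1 g=0 a=1 e=1 clk=0 d=1 b=1 c=0 j=1
t4.Δ0 h=1 f=1 g=0 a=1 e=1 clk=0 d=1 b=1 c=0 j=1
t4.Δ1 h=1 f=1 g=0 a=1 e=1 clk=1 d=1 b=1 c=0 j=1

1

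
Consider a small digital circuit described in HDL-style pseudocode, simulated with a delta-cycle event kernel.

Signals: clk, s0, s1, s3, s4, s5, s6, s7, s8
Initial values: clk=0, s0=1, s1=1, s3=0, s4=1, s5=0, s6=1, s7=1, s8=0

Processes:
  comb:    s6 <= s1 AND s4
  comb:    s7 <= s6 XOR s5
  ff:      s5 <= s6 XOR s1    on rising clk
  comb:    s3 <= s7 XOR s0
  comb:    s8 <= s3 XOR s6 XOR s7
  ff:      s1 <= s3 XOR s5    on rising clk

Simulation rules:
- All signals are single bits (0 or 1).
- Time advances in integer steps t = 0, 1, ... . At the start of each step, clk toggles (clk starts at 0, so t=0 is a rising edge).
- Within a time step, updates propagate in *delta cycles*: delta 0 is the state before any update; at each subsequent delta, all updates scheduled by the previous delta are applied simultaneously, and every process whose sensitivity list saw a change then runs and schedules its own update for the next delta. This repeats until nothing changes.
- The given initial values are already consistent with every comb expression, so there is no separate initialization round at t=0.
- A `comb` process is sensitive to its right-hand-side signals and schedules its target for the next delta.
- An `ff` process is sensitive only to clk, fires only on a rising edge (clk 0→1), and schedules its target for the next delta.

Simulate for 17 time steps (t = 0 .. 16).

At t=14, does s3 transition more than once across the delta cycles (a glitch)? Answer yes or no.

[bits: s3,s4,s7,clk,s1,s0,s8,s6,s5]
t=0: Δ0=011011010 Δ1=011111010 Δ2=011101010 Δ3=011101000 Δ4=010101100 Δ5=110101000 Δ6=110101100 | 6Δ
t=1: Δ0=110101100 Δ1=110001100 | 1Δ
t=2: Δ0=110001100 Δ1=110101100 Δ2=110111100 Δ3=110111110 Δ4=111111010 Δ5=011111110 Δ6=011111010 | 6Δ
t=3: Δ0=011111010 Δ1=011011010 | 1Δ
t=4: Δ0=011011010 Δ1=011111010 Δ2=011101010 Δ3=011101000 Δ4=010101100 Δ5=110101000 Δ6=110101100 | 6Δ
t=5: Δ0=110101100 Δ1=110001100 | 1Δ
t=6: Δ0=110001100 Δ1=110101100 Δ2=110111100 Δ3=110111110 Δ4=111111010 Δ5=011111110 Δ6=011111010 | 6Δ
t=7: Δ0=011111010 Δ1=011011010 | 1Δ
t=8: Δ0=011011010 Δ1=011111010 Δ2=011101010 Δ3=011101000 Δ4=010101100 Δ5=110101000 Δ6=110101100 | 6Δ
t=9: Δ0=110101100 Δ1=110001100 | 1Δ
t=10: Δ0=110001100 Δ1=110101100 Δ2=110111100 Δ3=110111110 Δ4=111111010 Δ5=011111110 Δ6=011111010 | 6Δ
t=11: Δ0=011111010 Δ1=011011010 | 1Δ
t=12: Δ0=011011010 Δ1=011111010 Δ2=011101010 Δ3=011101000 Δ4=010101100 Δ5=110101000 Δ6=110101100 | 6Δ
t=13: Δ0=110101100 Δ1=110001100 | 1Δ
t=14: Δ0=110001100 Δ1=110101100 Δ2=110111100 Δ3=110111110 Δ4=111111010 Δ5=011111110 Δ6=011111010 | 6Δ
t=15: Δ0=011111010 Δ1=011011010 | 1Δ
t=16: Δ0=011011010 Δ1=011111010 Δ2=011101010 Δ3=011101000 Δ4=010101100 Δ5=110101000 Δ6=110101100 | 6Δ

no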